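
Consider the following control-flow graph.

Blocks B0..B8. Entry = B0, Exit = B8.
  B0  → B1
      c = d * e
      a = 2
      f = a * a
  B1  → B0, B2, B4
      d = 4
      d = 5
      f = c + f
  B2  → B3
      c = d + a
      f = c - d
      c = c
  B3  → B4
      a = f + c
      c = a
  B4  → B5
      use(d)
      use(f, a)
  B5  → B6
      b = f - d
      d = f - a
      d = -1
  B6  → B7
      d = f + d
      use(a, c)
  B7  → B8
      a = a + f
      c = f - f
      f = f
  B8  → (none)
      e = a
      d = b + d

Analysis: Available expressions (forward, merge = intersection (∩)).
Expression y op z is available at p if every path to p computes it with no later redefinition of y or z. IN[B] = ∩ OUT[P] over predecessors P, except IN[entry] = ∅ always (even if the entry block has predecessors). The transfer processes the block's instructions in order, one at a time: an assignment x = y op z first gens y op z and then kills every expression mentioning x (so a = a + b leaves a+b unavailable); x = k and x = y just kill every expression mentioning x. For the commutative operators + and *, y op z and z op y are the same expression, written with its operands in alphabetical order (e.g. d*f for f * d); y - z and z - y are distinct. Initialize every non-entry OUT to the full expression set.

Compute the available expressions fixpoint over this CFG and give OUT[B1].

Fixpoint table:
  B0:  IN={}  OUT={a*a, d*e}
  B1:  IN={a*a, d*e}  OUT={a*a}
  B2:  IN={a*a}  OUT={a*a, a+d}
  B3:  IN={a*a, a+d}  OUT={}
  B4:  IN={}  OUT={}
  B5:  IN={}  OUT={f-a}
  B6:  IN={f-a}  OUT={f-a}
  B7:  IN={f-a}  OUT={}
  B8:  IN={}  OUT={}

Merge at B1: IN[B1] = OUT[B0] = {a*a, d*e}
Applying B1's transfer function to that IN value gives OUT[B1] (row B1 above).

Answer: {a*a}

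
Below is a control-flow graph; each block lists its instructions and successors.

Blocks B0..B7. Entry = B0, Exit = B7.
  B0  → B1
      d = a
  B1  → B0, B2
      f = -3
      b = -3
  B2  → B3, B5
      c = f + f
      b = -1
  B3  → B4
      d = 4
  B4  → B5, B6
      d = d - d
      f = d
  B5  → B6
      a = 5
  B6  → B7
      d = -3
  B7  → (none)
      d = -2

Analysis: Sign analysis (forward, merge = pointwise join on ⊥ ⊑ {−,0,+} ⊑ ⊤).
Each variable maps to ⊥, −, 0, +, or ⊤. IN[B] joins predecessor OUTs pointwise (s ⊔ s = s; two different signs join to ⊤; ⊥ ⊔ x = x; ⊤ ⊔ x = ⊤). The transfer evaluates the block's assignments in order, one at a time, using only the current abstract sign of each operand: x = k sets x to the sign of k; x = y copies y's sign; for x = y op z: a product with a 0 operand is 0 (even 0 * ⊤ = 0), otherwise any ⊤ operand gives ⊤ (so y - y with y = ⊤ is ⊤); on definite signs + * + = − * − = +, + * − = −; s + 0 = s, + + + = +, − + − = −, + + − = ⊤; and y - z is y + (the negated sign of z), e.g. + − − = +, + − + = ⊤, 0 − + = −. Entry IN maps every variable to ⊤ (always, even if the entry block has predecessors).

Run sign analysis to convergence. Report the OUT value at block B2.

Answer: {a: ⊤, b: -, c: -, d: ⊤, e: ⊤, f: -}

Derivation:
Fixpoint table:
  B0: | IN=(all ⊤) | OUT=(all ⊤)
  B1: | IN=(all ⊤) | OUT={b:-, f:-; rest ⊤}
  B2: | IN={b:-, f:-; rest ⊤} | OUT={b:-, c:-, f:-; rest ⊤}
  B3: | IN={b:-, c:-, f:-; rest ⊤} | OUT={b:-, c:-, d:+, f:-; rest ⊤}
  B4: | IN={b:-, c:-, d:+, f:-; rest ⊤} | OUT={b:-, c:-; rest ⊤}
  B5: | IN={b:-, c:-; rest ⊤} | OUT={a:+, b:-, c:-; rest ⊤}
  B6: | IN={b:-, c:-; rest ⊤} | OUT={b:-, c:-, d:-; rest ⊤}
  B7: | IN={b:-, c:-, d:-; rest ⊤} | OUT={b:-, c:-, d:-; rest ⊤}

Merge at B2: IN[B2] = OUT[B1] = {a: ⊤, b: -, c: ⊤, d: ⊤, e: ⊤, f: -}
Applying B2's transfer function to that IN value gives OUT[B2] (row B2 above).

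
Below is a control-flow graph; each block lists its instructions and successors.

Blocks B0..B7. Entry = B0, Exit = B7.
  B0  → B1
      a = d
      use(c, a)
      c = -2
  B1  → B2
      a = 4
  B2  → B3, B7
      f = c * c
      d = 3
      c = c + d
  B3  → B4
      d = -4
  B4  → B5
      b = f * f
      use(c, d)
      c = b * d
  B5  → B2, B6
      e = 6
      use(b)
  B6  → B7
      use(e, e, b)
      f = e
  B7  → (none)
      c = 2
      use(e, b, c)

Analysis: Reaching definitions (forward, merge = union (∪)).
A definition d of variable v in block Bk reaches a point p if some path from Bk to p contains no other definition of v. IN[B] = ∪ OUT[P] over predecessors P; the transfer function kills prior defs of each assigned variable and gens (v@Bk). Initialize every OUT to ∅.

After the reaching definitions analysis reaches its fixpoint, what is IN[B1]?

Fixpoint table:
  B0:  IN={}  OUT={a@B0, c@B0}
  B1:  IN={a@B0, c@B0}  OUT={a@B1, c@B0}
  B2:  IN={a@B1, b@B4, c@B0, c@B4, d@B3, e@B5, f@B2}  OUT={a@B1, b@B4, c@B2, d@B2, e@B5, f@B2}
  B3:  IN={a@B1, b@B4, c@B2, d@B2, e@B5, f@B2}  OUT={a@B1, b@B4, c@B2, d@B3, e@B5, f@B2}
  B4:  IN={a@B1, b@B4, c@B2, d@B3, e@B5, f@B2}  OUT={a@B1, b@B4, c@B4, d@B3, e@B5, f@B2}
  B5:  IN={a@B1, b@B4, c@B4, d@B3, e@B5, f@B2}  OUT={a@B1, b@B4, c@B4, d@B3, e@B5, f@B2}
  B6:  IN={a@B1, b@B4, c@B4, d@B3, e@B5, f@B2}  OUT={a@B1, b@B4, c@B4, d@B3, e@B5, f@B6}
  B7:  IN={a@B1, b@B4, c@B2, c@B4, d@B2, d@B3, e@B5, f@B2, f@B6}  OUT={a@B1, b@B4, c@B7, d@B2, d@B3, e@B5, f@B2, f@B6}

Merge at B1: IN[B1] = OUT[B0] = {a@B0, c@B0}

Answer: {a@B0, c@B0}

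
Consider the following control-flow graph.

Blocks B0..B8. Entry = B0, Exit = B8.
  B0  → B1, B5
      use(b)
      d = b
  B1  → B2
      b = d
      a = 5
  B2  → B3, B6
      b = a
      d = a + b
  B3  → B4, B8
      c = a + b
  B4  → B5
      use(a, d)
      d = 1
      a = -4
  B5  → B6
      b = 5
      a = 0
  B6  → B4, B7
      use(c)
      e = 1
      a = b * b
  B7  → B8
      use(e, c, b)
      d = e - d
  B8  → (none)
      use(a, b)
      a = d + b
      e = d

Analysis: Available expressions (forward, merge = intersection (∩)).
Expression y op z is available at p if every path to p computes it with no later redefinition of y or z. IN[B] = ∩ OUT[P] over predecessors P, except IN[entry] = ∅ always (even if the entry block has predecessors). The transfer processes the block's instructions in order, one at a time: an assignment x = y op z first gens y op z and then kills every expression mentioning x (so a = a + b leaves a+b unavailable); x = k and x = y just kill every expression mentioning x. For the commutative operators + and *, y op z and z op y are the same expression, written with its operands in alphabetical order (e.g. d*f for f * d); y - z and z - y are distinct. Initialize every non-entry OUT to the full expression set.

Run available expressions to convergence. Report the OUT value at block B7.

Converged values:
  B0:  IN={}  OUT={}
  B1:  IN={}  OUT={}
  B2:  IN={}  OUT={a+b}
  B3:  IN={a+b}  OUT={a+b}
  B4:  IN={}  OUT={}
  B5:  IN={}  OUT={}
  B6:  IN={}  OUT={b*b}
  B7:  IN={b*b}  OUT={b*b}
  B8:  IN={}  OUT={b+d}

Merge at B7: IN[B7] = OUT[B6] = {b*b}
Applying B7's transfer function to that IN value gives OUT[B7] (row B7 above).

Answer: {b*b}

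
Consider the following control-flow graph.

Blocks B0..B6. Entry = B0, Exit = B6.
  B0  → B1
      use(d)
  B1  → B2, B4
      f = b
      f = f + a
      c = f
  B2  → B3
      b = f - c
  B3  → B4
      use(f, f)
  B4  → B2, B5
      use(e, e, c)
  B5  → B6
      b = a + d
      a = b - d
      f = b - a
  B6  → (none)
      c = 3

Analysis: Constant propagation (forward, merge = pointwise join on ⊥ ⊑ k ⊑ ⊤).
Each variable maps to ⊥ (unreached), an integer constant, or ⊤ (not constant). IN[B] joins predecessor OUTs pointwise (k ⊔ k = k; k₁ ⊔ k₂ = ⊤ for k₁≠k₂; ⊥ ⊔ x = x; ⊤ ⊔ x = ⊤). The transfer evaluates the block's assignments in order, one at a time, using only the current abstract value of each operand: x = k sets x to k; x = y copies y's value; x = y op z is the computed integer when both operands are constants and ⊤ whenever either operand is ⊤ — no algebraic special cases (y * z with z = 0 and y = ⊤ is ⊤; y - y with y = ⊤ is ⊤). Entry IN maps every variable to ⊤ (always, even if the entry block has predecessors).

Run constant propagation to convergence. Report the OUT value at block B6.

Fixpoint table:
  B0: | IN=(all ⊤) | OUT=(all ⊤)
  B1: | IN=(all ⊤) | OUT=(all ⊤)
  B2: | IN=(all ⊤) | OUT=(all ⊤)
  B3: | IN=(all ⊤) | OUT=(all ⊤)
  B4: | IN=(all ⊤) | OUT=(all ⊤)
  B5: | IN=(all ⊤) | OUT=(all ⊤)
  B6: | IN=(all ⊤) | OUT={c:3; rest ⊤}

Merge at B6: IN[B6] = OUT[B5] = {a: ⊤, b: ⊤, c: ⊤, d: ⊤, e: ⊤, f: ⊤}
Applying B6's transfer function to that IN value gives OUT[B6] (row B6 above).

Answer: {a: ⊤, b: ⊤, c: 3, d: ⊤, e: ⊤, f: ⊤}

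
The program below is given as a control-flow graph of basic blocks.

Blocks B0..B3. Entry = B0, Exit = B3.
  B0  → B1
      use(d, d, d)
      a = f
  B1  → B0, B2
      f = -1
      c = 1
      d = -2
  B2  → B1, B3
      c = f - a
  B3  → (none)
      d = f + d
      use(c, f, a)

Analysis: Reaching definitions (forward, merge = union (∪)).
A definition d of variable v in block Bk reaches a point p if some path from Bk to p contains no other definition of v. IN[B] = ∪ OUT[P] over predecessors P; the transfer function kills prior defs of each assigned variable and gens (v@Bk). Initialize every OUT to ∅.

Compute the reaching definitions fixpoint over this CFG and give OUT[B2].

Per-block solution:
  B0:  IN={a@B0, c@B1, d@B1, f@B1}  OUT={a@B0, c@B1, d@B1, f@B1}
  B1:  IN={a@B0, c@B1, c@B2, d@B1, f@B1}  OUT={a@B0, c@B1, d@B1, f@B1}
  B2:  IN={a@B0, c@B1, d@B1, f@B1}  OUT={a@B0, c@B2, d@B1, f@B1}
  B3:  IN={a@B0, c@B2, d@B1, f@B1}  OUT={a@B0, c@B2, d@B3, f@B1}

Merge at B2: IN[B2] = OUT[B1] = {a@B0, c@B1, d@B1, f@B1}
Applying B2's transfer function to that IN value gives OUT[B2] (row B2 above).

Answer: {a@B0, c@B2, d@B1, f@B1}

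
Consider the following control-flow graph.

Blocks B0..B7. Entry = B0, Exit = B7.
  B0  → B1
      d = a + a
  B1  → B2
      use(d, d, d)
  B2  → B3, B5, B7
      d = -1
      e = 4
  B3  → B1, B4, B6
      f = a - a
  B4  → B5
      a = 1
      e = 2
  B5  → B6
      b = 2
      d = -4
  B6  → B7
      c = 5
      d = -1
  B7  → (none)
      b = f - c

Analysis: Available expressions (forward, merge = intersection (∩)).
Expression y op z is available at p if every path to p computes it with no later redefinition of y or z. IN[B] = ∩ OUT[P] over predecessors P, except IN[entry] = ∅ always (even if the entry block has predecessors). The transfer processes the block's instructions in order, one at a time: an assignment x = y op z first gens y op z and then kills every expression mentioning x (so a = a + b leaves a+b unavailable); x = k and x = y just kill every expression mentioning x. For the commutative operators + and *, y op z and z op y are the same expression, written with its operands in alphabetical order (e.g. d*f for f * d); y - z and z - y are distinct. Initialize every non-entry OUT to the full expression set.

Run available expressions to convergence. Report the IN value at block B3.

Converged values:
  B0: | IN={} | OUT={a+a}
  B1: | IN={a+a} | OUT={a+a}
  B2: | IN={a+a} | OUT={a+a}
  B3: | IN={a+a} | OUT={a+a, a-a}
  B4: | IN={a+a, a-a} | OUT={}
  B5: | IN={} | OUT={}
  B6: | IN={} | OUT={}
  B7: | IN={} | OUT={f-c}

Merge at B3: IN[B3] = OUT[B2] = {a+a}

Answer: {a+a}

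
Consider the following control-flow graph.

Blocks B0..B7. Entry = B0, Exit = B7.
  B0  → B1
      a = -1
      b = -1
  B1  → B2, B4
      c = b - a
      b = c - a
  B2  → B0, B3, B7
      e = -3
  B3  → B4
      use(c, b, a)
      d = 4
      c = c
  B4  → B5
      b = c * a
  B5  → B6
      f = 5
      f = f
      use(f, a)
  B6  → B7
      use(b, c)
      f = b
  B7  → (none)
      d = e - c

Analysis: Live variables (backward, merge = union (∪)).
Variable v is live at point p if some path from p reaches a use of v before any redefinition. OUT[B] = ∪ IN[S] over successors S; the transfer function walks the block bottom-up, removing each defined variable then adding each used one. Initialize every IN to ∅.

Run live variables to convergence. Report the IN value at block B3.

Answer: {a, b, c, e}

Derivation:
Per-block solution:
  B0:  IN={e}  OUT={a, b, e}
  B1:  IN={a, b, e}  OUT={a, b, c, e}
  B2:  IN={a, b, c}  OUT={a, b, c, e}
  B3:  IN={a, b, c, e}  OUT={a, c, e}
  B4:  IN={a, c, e}  OUT={a, b, c, e}
  B5:  IN={a, b, c, e}  OUT={b, c, e}
  B6:  IN={b, c, e}  OUT={c, e}
  B7:  IN={c, e}  OUT={}

Merge at B3: OUT[B3] = IN[B4] = {a, c, e}
Applying B3's transfer function to that OUT value gives IN[B3] (row B3 above).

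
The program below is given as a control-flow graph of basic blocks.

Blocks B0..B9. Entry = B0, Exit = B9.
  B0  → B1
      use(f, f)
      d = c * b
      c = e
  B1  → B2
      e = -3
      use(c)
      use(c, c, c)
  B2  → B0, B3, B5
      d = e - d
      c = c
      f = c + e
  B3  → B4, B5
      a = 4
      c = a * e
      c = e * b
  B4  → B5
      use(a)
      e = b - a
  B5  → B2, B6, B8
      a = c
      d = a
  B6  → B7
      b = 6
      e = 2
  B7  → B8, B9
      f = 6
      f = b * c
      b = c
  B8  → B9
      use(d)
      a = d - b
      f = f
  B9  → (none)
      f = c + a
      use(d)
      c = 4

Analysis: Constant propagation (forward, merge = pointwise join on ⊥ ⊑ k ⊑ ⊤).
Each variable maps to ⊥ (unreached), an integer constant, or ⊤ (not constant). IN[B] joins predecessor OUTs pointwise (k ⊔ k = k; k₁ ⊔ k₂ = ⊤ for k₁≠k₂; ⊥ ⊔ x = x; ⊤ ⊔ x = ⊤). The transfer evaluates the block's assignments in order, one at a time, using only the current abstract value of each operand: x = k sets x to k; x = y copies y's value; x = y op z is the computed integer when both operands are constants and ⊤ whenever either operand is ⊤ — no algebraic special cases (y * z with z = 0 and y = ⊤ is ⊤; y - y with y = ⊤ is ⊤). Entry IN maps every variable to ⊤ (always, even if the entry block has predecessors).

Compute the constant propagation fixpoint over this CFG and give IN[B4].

Converged values:
  B0:   IN=(all ⊤)   OUT=(all ⊤)
  B1:   IN=(all ⊤)   OUT={e:-3; rest ⊤}
  B2:   IN=(all ⊤)   OUT=(all ⊤)
  B3:   IN=(all ⊤)   OUT={a:4; rest ⊤}
  B4:   IN={a:4; rest ⊤}   OUT={a:4; rest ⊤}
  B5:   IN=(all ⊤)   OUT=(all ⊤)
  B6:   IN=(all ⊤)   OUT={b:6, e:2; rest ⊤}
  B7:   IN={b:6, e:2; rest ⊤}   OUT={e:2; rest ⊤}
  B8:   IN=(all ⊤)   OUT=(all ⊤)
  B9:   IN=(all ⊤)   OUT={c:4; rest ⊤}

Merge at B4: IN[B4] = OUT[B3] = {a: 4, b: ⊤, c: ⊤, d: ⊤, e: ⊤, f: ⊤}

Answer: {a: 4, b: ⊤, c: ⊤, d: ⊤, e: ⊤, f: ⊤}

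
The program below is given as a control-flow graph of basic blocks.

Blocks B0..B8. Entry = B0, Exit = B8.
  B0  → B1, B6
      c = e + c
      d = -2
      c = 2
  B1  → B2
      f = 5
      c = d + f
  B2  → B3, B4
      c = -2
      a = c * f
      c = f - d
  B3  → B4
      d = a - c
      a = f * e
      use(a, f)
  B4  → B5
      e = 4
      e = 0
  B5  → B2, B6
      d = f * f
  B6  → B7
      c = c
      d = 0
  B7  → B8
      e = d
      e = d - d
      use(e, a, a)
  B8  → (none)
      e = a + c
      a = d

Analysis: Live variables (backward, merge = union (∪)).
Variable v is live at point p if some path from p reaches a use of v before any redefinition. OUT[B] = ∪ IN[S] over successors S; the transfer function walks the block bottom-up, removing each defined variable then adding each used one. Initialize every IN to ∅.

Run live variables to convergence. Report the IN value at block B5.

Fixpoint table:
  B0:  IN={a, c, e}  OUT={a, c, d, e}
  B1:  IN={d, e}  OUT={d, e, f}
  B2:  IN={d, e, f}  OUT={a, c, e, f}
  B3:  IN={a, c, e, f}  OUT={a, c, f}
  B4:  IN={a, c, f}  OUT={a, c, e, f}
  B5:  IN={a, c, e, f}  OUT={a, c, d, e, f}
  B6:  IN={a, c}  OUT={a, c, d}
  B7:  IN={a, c, d}  OUT={a, c, d}
  B8:  IN={a, c, d}  OUT={}

Merge at B5: OUT[B5] = IN[B2] ⊔ IN[B6] = {a, c, d, e, f}
Applying B5's transfer function to that OUT value gives IN[B5] (row B5 above).

Answer: {a, c, e, f}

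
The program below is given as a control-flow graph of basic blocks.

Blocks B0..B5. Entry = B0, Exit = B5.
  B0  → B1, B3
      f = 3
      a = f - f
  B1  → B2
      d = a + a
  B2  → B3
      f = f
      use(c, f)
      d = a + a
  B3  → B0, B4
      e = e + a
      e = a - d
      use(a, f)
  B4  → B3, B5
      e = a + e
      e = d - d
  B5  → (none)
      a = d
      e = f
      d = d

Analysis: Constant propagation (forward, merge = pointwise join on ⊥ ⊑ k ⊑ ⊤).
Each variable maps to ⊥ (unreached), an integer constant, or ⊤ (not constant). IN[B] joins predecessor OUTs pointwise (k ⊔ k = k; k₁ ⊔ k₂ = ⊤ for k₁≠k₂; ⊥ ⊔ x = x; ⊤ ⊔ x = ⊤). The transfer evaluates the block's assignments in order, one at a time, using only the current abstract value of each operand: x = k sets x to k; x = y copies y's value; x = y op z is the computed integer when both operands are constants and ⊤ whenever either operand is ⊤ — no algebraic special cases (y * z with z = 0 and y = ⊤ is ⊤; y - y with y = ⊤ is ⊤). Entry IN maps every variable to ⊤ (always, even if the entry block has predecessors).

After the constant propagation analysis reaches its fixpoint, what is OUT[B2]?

Fixpoint table:
  B0: | IN=(all ⊤) | OUT={a:0, f:3; rest ⊤}
  B1: | IN={a:0, f:3; rest ⊤} | OUT={a:0, d:0, f:3; rest ⊤}
  B2: | IN={a:0, d:0, f:3; rest ⊤} | OUT={a:0, d:0, f:3; rest ⊤}
  B3: | IN={a:0, f:3; rest ⊤} | OUT={a:0, f:3; rest ⊤}
  B4: | IN={a:0, f:3; rest ⊤} | OUT={a:0, f:3; rest ⊤}
  B5: | IN={a:0, f:3; rest ⊤} | OUT={e:3, f:3; rest ⊤}

Merge at B2: IN[B2] = OUT[B1] = {a: 0, b: ⊤, c: ⊤, d: 0, e: ⊤, f: 3}
Applying B2's transfer function to that IN value gives OUT[B2] (row B2 above).

Answer: {a: 0, b: ⊤, c: ⊤, d: 0, e: ⊤, f: 3}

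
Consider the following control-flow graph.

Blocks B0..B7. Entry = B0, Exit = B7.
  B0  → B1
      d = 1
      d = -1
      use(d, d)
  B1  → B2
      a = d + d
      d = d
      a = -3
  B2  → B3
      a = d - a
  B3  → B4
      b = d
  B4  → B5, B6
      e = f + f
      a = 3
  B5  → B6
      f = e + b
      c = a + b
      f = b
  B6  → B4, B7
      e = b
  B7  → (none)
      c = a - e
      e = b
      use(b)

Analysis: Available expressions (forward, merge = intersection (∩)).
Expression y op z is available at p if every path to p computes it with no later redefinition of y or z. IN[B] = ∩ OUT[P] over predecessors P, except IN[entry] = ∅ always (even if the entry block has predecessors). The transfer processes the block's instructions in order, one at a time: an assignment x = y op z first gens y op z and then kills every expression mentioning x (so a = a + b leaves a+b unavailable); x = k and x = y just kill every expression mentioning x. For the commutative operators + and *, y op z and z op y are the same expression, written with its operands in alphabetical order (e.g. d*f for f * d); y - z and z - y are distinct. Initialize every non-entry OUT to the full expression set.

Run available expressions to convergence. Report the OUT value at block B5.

Answer: {a+b, b+e}

Working:
Fixpoint table:
  B0:   IN={}   OUT={}
  B1:   IN={}   OUT={}
  B2:   IN={}   OUT={}
  B3:   IN={}   OUT={}
  B4:   IN={}   OUT={f+f}
  B5:   IN={f+f}   OUT={a+b, b+e}
  B6:   IN={}   OUT={}
  B7:   IN={}   OUT={}

Merge at B5: IN[B5] = OUT[B4] = {f+f}
Applying B5's transfer function to that IN value gives OUT[B5] (row B5 above).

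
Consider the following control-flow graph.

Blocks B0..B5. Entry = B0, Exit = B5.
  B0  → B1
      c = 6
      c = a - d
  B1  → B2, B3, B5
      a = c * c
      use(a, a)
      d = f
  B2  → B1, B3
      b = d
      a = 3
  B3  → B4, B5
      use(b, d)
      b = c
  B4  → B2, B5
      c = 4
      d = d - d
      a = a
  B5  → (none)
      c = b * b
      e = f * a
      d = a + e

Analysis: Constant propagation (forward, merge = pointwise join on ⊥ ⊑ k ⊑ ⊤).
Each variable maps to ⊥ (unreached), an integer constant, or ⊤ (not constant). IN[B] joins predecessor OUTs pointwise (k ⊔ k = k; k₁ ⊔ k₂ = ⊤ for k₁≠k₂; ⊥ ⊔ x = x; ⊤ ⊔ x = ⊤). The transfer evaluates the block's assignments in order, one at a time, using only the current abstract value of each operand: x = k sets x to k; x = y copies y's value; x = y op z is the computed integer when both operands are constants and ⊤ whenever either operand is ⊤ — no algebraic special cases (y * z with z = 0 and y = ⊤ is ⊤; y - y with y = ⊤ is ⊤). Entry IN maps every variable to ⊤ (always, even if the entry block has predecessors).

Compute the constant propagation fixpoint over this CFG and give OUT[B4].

Answer: {a: ⊤, b: ⊤, c: 4, d: ⊤, e: ⊤, f: ⊤}

Trace:
Fixpoint table:
  B0:  IN=(all ⊤)  OUT=(all ⊤)
  B1:  IN=(all ⊤)  OUT=(all ⊤)
  B2:  IN=(all ⊤)  OUT={a:3; rest ⊤}
  B3:  IN=(all ⊤)  OUT=(all ⊤)
  B4:  IN=(all ⊤)  OUT={c:4; rest ⊤}
  B5:  IN=(all ⊤)  OUT=(all ⊤)

Merge at B4: IN[B4] = OUT[B3] = {a: ⊤, b: ⊤, c: ⊤, d: ⊤, e: ⊤, f: ⊤}
Applying B4's transfer function to that IN value gives OUT[B4] (row B4 above).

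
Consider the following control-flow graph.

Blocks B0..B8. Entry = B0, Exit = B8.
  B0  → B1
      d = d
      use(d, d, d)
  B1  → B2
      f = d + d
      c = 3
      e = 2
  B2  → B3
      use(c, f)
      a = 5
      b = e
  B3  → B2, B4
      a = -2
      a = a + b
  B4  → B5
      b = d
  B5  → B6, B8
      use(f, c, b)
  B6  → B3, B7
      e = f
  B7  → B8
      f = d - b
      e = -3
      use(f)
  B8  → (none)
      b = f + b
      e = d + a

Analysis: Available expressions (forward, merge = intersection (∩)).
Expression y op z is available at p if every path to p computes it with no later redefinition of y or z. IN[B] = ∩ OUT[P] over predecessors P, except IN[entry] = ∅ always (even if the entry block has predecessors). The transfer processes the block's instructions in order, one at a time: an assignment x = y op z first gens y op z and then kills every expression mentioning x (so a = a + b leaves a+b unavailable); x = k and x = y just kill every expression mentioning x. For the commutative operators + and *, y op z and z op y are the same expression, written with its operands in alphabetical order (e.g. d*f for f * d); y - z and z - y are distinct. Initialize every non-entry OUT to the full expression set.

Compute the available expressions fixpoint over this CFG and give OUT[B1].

Answer: {d+d}

Trace:
Per-block solution:
  B0:  IN={}  OUT={}
  B1:  IN={}  OUT={d+d}
  B2:  IN={d+d}  OUT={d+d}
  B3:  IN={d+d}  OUT={d+d}
  B4:  IN={d+d}  OUT={d+d}
  B5:  IN={d+d}  OUT={d+d}
  B6:  IN={d+d}  OUT={d+d}
  B7:  IN={d+d}  OUT={d+d, d-b}
  B8:  IN={d+d}  OUT={a+d, d+d}

Merge at B1: IN[B1] = OUT[B0] = {}
Applying B1's transfer function to that IN value gives OUT[B1] (row B1 above).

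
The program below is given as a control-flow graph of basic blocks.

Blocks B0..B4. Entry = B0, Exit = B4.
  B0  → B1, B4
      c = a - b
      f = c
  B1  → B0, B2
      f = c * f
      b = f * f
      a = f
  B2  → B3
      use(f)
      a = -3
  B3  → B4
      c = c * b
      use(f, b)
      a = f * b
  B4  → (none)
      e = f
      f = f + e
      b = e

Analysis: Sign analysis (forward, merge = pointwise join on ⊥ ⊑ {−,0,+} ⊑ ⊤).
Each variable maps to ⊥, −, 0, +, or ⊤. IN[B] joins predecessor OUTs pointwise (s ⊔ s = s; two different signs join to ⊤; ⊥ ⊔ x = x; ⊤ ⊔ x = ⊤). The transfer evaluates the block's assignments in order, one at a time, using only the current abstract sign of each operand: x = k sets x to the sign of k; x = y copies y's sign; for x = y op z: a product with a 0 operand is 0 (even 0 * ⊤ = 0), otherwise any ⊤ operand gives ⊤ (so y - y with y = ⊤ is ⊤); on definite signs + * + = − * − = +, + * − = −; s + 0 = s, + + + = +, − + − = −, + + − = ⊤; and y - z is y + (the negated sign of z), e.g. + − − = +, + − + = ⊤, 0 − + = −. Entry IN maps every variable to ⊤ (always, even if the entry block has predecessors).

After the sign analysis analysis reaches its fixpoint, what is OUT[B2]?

Fixpoint table:
  B0:  IN=(all ⊤)  OUT=(all ⊤)
  B1:  IN=(all ⊤)  OUT=(all ⊤)
  B2:  IN=(all ⊤)  OUT={a:-; rest ⊤}
  B3:  IN={a:-; rest ⊤}  OUT=(all ⊤)
  B4:  IN=(all ⊤)  OUT=(all ⊤)

Merge at B2: IN[B2] = OUT[B1] = {a: ⊤, b: ⊤, c: ⊤, d: ⊤, e: ⊤, f: ⊤}
Applying B2's transfer function to that IN value gives OUT[B2] (row B2 above).

Answer: {a: -, b: ⊤, c: ⊤, d: ⊤, e: ⊤, f: ⊤}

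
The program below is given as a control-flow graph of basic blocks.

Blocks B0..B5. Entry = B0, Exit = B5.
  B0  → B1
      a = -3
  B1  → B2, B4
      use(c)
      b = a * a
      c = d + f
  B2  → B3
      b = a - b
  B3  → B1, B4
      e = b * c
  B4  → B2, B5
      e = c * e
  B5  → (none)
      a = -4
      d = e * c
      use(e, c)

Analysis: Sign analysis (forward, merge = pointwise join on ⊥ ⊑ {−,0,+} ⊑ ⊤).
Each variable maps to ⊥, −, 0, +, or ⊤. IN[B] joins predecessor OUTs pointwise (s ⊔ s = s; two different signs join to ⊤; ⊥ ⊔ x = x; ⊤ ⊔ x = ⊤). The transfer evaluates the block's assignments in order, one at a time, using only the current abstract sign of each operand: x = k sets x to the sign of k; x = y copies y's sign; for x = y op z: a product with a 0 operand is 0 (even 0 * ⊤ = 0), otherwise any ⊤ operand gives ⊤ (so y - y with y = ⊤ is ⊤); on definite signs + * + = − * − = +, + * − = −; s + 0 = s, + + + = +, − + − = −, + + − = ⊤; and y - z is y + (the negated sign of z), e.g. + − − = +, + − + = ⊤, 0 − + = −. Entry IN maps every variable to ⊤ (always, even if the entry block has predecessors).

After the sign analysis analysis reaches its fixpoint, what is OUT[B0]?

Per-block solution:
  B0:   IN=(all ⊤)   OUT={a:-; rest ⊤}
  B1:   IN={a:-; rest ⊤}   OUT={a:-, b:+; rest ⊤}
  B2:   IN={a:-; rest ⊤}   OUT={a:-; rest ⊤}
  B3:   IN={a:-; rest ⊤}   OUT={a:-; rest ⊤}
  B4:   IN={a:-; rest ⊤}   OUT={a:-; rest ⊤}
  B5:   IN={a:-; rest ⊤}   OUT={a:-; rest ⊤}

B0 is the boundary node: IN[B0] = {a: ⊤, b: ⊤, c: ⊤, d: ⊤, e: ⊤, f: ⊤}
Applying B0's transfer function to that IN value gives OUT[B0] (row B0 above).

Answer: {a: -, b: ⊤, c: ⊤, d: ⊤, e: ⊤, f: ⊤}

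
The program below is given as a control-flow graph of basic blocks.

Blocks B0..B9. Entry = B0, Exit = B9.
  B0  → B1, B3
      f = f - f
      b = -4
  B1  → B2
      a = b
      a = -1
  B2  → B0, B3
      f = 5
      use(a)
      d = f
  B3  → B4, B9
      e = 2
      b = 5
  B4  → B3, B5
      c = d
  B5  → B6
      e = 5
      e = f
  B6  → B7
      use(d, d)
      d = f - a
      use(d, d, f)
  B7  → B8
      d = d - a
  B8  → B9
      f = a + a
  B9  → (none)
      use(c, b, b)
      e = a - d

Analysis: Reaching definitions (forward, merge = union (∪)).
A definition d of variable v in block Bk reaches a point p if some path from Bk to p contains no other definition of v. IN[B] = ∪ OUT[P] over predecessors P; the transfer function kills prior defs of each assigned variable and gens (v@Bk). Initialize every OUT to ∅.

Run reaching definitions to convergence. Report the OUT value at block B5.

Fixpoint table:
  B0: | IN={a@B1, b@B0, d@B2, f@B2} | OUT={a@B1, b@B0, d@B2, f@B0}
  B1: | IN={a@B1, b@B0, d@B2, f@B0} | OUT={a@B1, b@B0, d@B2, f@B0}
  B2: | IN={a@B1, b@B0, d@B2, f@B0} | OUT={a@B1, b@B0, d@B2, f@B2}
  B3: | IN={a@B1, b@B0, b@B3, c@B4, d@B2, e@B3, f@B0, f@B2} | OUT={a@B1, b@B3, c@B4, d@B2, e@B3, f@B0, f@B2}
  B4: | IN={a@B1, b@B3, c@B4, d@B2, e@B3, f@B0, f@B2} | OUT={a@B1, b@B3, c@B4, d@B2, e@B3, f@B0, f@B2}
  B5: | IN={a@B1, b@B3, c@B4, d@B2, e@B3, f@B0, f@B2} | OUT={a@B1, b@B3, c@B4, d@B2, e@B5, f@B0, f@B2}
  B6: | IN={a@B1, b@B3, c@B4, d@B2, e@B5, f@B0, f@B2} | OUT={a@B1, b@B3, c@B4, d@B6, e@B5, f@B0, f@B2}
  B7: | IN={a@B1, b@B3, c@B4, d@B6, e@B5, f@B0, f@B2} | OUT={a@B1, b@B3, c@B4, d@B7, e@B5, f@B0, f@B2}
  B8: | IN={a@B1, b@B3, c@B4, d@B7, e@B5, f@B0, f@B2} | OUT={a@B1, b@B3, c@B4, d@B7, e@B5, f@B8}
  B9: | IN={a@B1, b@B3, c@B4, d@B2, d@B7, e@B3, e@B5, f@B0, f@B2, f@B8} | OUT={a@B1, b@B3, c@B4, d@B2, d@B7, e@B9, f@B0, f@B2, f@B8}

Merge at B5: IN[B5] = OUT[B4] = {a@B1, b@B3, c@B4, d@B2, e@B3, f@B0, f@B2}
Applying B5's transfer function to that IN value gives OUT[B5] (row B5 above).

Answer: {a@B1, b@B3, c@B4, d@B2, e@B5, f@B0, f@B2}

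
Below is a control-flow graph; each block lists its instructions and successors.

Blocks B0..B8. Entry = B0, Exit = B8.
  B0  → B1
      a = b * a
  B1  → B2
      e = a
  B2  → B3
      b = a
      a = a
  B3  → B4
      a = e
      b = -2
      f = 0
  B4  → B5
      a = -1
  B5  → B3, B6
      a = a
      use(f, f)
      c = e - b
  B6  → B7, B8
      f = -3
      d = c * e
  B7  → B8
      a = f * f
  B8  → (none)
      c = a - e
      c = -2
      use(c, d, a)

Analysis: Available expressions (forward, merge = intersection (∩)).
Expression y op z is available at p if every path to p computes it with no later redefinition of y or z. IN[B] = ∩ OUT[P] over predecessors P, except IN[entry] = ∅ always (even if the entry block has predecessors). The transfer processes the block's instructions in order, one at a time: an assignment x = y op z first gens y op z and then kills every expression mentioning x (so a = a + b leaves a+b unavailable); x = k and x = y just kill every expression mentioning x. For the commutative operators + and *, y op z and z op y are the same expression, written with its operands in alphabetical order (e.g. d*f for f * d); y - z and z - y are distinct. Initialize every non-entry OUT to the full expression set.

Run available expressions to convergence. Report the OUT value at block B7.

Fixpoint table:
  B0:  IN={}  OUT={}
  B1:  IN={}  OUT={}
  B2:  IN={}  OUT={}
  B3:  IN={}  OUT={}
  B4:  IN={}  OUT={}
  B5:  IN={}  OUT={e-b}
  B6:  IN={e-b}  OUT={c*e, e-b}
  B7:  IN={c*e, e-b}  OUT={c*e, e-b, f*f}
  B8:  IN={c*e, e-b}  OUT={a-e, e-b}

Merge at B7: IN[B7] = OUT[B6] = {c*e, e-b}
Applying B7's transfer function to that IN value gives OUT[B7] (row B7 above).

Answer: {c*e, e-b, f*f}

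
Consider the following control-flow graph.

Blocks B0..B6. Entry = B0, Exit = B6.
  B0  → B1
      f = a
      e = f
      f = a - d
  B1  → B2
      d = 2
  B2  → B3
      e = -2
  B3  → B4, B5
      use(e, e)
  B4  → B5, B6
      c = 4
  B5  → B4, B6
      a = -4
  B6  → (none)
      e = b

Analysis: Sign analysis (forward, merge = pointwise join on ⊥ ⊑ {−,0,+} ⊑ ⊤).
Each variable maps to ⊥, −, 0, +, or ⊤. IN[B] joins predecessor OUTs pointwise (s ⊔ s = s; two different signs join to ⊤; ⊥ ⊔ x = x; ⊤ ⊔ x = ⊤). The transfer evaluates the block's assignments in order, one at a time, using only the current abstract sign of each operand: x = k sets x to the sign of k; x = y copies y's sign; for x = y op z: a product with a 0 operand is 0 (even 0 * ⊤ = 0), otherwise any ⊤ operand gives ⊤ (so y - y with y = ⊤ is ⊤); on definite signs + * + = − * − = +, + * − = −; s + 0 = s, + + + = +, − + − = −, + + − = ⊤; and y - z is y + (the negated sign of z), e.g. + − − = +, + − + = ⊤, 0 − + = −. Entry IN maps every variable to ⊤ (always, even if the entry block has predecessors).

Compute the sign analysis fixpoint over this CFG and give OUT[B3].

Answer: {a: ⊤, b: ⊤, c: ⊤, d: +, e: -, f: ⊤}

Trace:
Fixpoint table:
  B0:  IN=(all ⊤)  OUT=(all ⊤)
  B1:  IN=(all ⊤)  OUT={d:+; rest ⊤}
  B2:  IN={d:+; rest ⊤}  OUT={d:+, e:-; rest ⊤}
  B3:  IN={d:+, e:-; rest ⊤}  OUT={d:+, e:-; rest ⊤}
  B4:  IN={d:+, e:-; rest ⊤}  OUT={c:+, d:+, e:-; rest ⊤}
  B5:  IN={d:+, e:-; rest ⊤}  OUT={a:-, d:+, e:-; rest ⊤}
  B6:  IN={d:+, e:-; rest ⊤}  OUT={d:+; rest ⊤}

Merge at B3: IN[B3] = OUT[B2] = {a: ⊤, b: ⊤, c: ⊤, d: +, e: -, f: ⊤}
Applying B3's transfer function to that IN value gives OUT[B3] (row B3 above).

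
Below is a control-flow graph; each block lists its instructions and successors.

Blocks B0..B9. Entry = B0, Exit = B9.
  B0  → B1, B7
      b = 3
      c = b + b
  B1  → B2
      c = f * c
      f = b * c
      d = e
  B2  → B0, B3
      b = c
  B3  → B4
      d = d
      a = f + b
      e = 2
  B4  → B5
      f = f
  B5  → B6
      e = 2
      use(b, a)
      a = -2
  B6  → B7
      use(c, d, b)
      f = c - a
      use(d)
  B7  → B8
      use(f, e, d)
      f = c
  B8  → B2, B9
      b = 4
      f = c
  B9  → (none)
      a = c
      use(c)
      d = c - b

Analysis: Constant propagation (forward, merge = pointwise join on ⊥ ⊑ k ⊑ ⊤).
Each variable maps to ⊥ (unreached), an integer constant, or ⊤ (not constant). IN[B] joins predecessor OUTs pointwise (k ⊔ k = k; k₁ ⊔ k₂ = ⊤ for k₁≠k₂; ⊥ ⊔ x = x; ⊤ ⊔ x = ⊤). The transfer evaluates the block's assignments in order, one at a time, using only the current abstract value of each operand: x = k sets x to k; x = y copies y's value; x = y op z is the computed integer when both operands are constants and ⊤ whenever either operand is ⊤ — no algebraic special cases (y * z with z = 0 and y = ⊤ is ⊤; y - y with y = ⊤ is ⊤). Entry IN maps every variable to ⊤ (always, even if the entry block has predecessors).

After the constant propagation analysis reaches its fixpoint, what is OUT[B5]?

Converged values:
  B0: | IN=(all ⊤) | OUT={b:3, c:6; rest ⊤}
  B1: | IN={b:3, c:6; rest ⊤} | OUT={b:3; rest ⊤}
  B2: | IN=(all ⊤) | OUT=(all ⊤)
  B3: | IN=(all ⊤) | OUT={e:2; rest ⊤}
  B4: | IN={e:2; rest ⊤} | OUT={e:2; rest ⊤}
  B5: | IN={e:2; rest ⊤} | OUT={a:-2, e:2; rest ⊤}
  B6: | IN={a:-2, e:2; rest ⊤} | OUT={a:-2, e:2; rest ⊤}
  B7: | IN=(all ⊤) | OUT=(all ⊤)
  B8: | IN=(all ⊤) | OUT={b:4; rest ⊤}
  B9: | IN={b:4; rest ⊤} | OUT={b:4; rest ⊤}

Merge at B5: IN[B5] = OUT[B4] = {a: ⊤, b: ⊤, c: ⊤, d: ⊤, e: 2, f: ⊤}
Applying B5's transfer function to that IN value gives OUT[B5] (row B5 above).

Answer: {a: -2, b: ⊤, c: ⊤, d: ⊤, e: 2, f: ⊤}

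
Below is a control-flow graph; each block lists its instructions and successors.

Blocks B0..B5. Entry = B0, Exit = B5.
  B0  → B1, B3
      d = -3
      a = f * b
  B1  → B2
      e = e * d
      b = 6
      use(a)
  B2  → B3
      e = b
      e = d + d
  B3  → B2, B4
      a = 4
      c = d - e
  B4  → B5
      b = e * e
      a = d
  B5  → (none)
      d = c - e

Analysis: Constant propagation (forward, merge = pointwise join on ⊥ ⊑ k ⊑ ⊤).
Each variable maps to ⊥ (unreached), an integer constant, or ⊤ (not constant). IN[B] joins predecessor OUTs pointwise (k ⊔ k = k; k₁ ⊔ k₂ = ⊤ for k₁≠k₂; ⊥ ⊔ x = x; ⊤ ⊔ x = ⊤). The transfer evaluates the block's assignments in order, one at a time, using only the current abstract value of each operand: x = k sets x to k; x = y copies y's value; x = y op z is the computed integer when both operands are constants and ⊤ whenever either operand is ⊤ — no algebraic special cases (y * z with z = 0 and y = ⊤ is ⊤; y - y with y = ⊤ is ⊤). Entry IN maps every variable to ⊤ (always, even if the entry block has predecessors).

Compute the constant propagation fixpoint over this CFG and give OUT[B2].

Answer: {a: ⊤, b: ⊤, c: ⊤, d: -3, e: -6, f: ⊤}

Working:
Converged values:
  B0: | IN=(all ⊤) | OUT={d:-3; rest ⊤}
  B1: | IN={d:-3; rest ⊤} | OUT={b:6, d:-3; rest ⊤}
  B2: | IN={d:-3; rest ⊤} | OUT={d:-3, e:-6; rest ⊤}
  B3: | IN={d:-3; rest ⊤} | OUT={a:4, d:-3; rest ⊤}
  B4: | IN={a:4, d:-3; rest ⊤} | OUT={a:-3, d:-3; rest ⊤}
  B5: | IN={a:-3, d:-3; rest ⊤} | OUT={a:-3; rest ⊤}

Merge at B2: IN[B2] = OUT[B1] ⊔ OUT[B3] = {a: ⊤, b: ⊤, c: ⊤, d: -3, e: ⊤, f: ⊤}
Applying B2's transfer function to that IN value gives OUT[B2] (row B2 above).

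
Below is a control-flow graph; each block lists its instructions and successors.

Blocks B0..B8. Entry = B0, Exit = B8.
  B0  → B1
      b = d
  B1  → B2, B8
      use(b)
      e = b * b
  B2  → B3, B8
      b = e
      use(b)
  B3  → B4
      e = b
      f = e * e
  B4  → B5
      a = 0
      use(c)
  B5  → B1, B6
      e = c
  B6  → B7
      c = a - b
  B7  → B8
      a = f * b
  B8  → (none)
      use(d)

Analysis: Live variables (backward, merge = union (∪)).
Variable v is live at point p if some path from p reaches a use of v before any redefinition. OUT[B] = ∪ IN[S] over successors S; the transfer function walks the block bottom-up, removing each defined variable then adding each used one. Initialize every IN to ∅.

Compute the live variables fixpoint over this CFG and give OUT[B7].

Answer: {d}

Trace:
Per-block solution:
  B0: | IN={c, d} | OUT={b, c, d}
  B1: | IN={b, c, d} | OUT={c, d, e}
  B2: | IN={c, d, e} | OUT={b, c, d}
  B3: | IN={b, c, d} | OUT={b, c, d, f}
  B4: | IN={b, c, d, f} | OUT={a, b, c, d, f}
  B5: | IN={a, b, c, d, f} | OUT={a, b, c, d, f}
  B6: | IN={a, b, d, f} | OUT={b, d, f}
  B7: | IN={b, d, f} | OUT={d}
  B8: | IN={d} | OUT={}

Merge at B7: OUT[B7] = IN[B8] = {d}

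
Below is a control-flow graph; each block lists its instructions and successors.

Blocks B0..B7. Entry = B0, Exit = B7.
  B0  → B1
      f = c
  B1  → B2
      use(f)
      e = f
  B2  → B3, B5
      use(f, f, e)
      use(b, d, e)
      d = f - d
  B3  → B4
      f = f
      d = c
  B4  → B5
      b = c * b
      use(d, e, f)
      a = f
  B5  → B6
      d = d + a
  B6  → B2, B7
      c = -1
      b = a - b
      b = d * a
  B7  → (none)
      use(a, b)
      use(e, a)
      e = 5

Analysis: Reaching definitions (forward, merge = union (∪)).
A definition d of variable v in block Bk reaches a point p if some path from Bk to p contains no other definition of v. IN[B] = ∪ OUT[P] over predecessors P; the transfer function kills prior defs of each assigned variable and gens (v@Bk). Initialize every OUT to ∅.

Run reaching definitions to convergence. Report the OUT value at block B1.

Answer: {e@B1, f@B0}

Derivation:
Fixpoint table:
  B0:  IN={}  OUT={f@B0}
  B1:  IN={f@B0}  OUT={e@B1, f@B0}
  B2:  IN={a@B4, b@B6, c@B6, d@B5, e@B1, f@B0, f@B3}  OUT={a@B4, b@B6, c@B6, d@B2, e@B1, f@B0, f@B3}
  B3:  IN={a@B4, b@B6, c@B6, d@B2, e@B1, f@B0, f@B3}  OUT={a@B4, b@B6, c@B6, d@B3, e@B1, f@B3}
  B4:  IN={a@B4, b@B6, c@B6, d@B3, e@B1, f@B3}  OUT={a@B4, b@B4, c@B6, d@B3, e@B1, f@B3}
  B5:  IN={a@B4, b@B4, b@B6, c@B6, d@B2, d@B3, e@B1, f@B0, f@B3}  OUT={a@B4, b@B4, b@B6, c@B6, d@B5, e@B1, f@B0, f@B3}
  B6:  IN={a@B4, b@B4, b@B6, c@B6, d@B5, e@B1, f@B0, f@B3}  OUT={a@B4, b@B6, c@B6, d@B5, e@B1, f@B0, f@B3}
  B7:  IN={a@B4, b@B6, c@B6, d@B5, e@B1, f@B0, f@B3}  OUT={a@B4, b@B6, c@B6, d@B5, e@B7, f@B0, f@B3}

Merge at B1: IN[B1] = OUT[B0] = {f@B0}
Applying B1's transfer function to that IN value gives OUT[B1] (row B1 above).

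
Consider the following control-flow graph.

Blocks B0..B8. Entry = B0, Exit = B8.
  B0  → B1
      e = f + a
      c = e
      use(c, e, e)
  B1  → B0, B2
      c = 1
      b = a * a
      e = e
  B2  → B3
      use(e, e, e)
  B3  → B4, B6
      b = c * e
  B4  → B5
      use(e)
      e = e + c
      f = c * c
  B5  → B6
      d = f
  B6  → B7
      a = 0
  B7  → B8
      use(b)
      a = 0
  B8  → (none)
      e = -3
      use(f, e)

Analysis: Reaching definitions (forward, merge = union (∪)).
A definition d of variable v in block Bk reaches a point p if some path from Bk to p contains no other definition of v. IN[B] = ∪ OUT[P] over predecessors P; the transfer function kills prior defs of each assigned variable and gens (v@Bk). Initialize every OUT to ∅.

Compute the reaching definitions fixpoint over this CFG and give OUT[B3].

Answer: {b@B3, c@B1, e@B1}

Trace:
Per-block solution:
  B0:  IN={b@B1, c@B1, e@B1}  OUT={b@B1, c@B0, e@B0}
  B1:  IN={b@B1, c@B0, e@B0}  OUT={b@B1, c@B1, e@B1}
  B2:  IN={b@B1, c@B1, e@B1}  OUT={b@B1, c@B1, e@B1}
  B3:  IN={b@B1, c@B1, e@B1}  OUT={b@B3, c@B1, e@B1}
  B4:  IN={b@B3, c@B1, e@B1}  OUT={b@B3, c@B1, e@B4, f@B4}
  B5:  IN={b@B3, c@B1, e@B4, f@B4}  OUT={b@B3, c@B1, d@B5, e@B4, f@B4}
  B6:  IN={b@B3, c@B1, d@B5, e@B1, e@B4, f@B4}  OUT={a@B6, b@B3, c@B1, d@B5, e@B1, e@B4, f@B4}
  B7:  IN={a@B6, b@B3, c@B1, d@B5, e@B1, e@B4, f@B4}  OUT={a@B7, b@B3, c@B1, d@B5, e@B1, e@B4, f@B4}
  B8:  IN={a@B7, b@B3, c@B1, d@B5, e@B1, e@B4, f@B4}  OUT={a@B7, b@B3, c@B1, d@B5, e@B8, f@B4}

Merge at B3: IN[B3] = OUT[B2] = {b@B1, c@B1, e@B1}
Applying B3's transfer function to that IN value gives OUT[B3] (row B3 above).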